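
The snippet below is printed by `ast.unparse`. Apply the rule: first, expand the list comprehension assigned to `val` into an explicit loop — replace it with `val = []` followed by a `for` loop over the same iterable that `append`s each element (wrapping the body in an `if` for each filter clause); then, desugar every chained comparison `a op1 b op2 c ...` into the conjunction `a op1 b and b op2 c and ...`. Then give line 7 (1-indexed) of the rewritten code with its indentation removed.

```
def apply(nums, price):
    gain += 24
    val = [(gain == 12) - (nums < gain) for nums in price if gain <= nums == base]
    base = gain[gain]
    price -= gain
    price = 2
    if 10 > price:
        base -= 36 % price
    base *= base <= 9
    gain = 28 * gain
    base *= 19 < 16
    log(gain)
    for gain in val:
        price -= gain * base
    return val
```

Transformed code:
def apply(nums, price):
    gain += 24
    val = []
    for nums in price:
        if gain <= nums and nums == base:
            val.append((gain == 12) - (nums < gain))
    base = gain[gain]
    price -= gain
    price = 2
    if 10 > price:
        base -= 36 % price
    base *= base <= 9
    gain = 28 * gain
    base *= 19 < 16
    log(gain)
    for gain in val:
        price -= gain * base
    return val

base = gain[gain]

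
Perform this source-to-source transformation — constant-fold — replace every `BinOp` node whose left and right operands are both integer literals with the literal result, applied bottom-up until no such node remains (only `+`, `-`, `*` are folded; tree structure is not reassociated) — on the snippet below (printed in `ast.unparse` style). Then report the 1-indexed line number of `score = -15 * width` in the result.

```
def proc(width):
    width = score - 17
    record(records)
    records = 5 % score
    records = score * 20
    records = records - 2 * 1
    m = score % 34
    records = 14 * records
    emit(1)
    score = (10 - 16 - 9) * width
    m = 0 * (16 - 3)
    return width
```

Transformed code:
def proc(width):
    width = score - 17
    record(records)
    records = 5 % score
    records = score * 20
    records = records - 2
    m = score % 34
    records = 14 * records
    emit(1)
    score = -15 * width
    m = 0
    return width

10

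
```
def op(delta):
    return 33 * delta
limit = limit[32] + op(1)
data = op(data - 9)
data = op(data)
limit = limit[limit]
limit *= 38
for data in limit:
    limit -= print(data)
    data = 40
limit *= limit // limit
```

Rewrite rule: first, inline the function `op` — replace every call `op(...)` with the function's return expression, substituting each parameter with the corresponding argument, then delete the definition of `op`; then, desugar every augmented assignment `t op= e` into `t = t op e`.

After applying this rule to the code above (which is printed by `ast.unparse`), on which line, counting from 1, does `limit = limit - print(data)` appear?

7

Transformed code:
limit = limit[32] + 33 * 1
data = 33 * (data - 9)
data = 33 * data
limit = limit[limit]
limit = limit * 38
for data in limit:
    limit = limit - print(data)
    data = 40
limit = limit * (limit // limit)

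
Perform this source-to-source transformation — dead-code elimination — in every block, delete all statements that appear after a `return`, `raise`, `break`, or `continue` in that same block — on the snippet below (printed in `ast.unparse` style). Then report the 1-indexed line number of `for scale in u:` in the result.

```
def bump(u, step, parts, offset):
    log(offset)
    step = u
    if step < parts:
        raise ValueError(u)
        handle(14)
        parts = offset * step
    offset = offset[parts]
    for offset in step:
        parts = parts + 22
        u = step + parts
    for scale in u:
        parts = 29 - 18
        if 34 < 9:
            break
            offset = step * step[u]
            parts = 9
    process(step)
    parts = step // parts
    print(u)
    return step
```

Transformed code:
def bump(u, step, parts, offset):
    log(offset)
    step = u
    if step < parts:
        raise ValueError(u)
    offset = offset[parts]
    for offset in step:
        parts = parts + 22
        u = step + parts
    for scale in u:
        parts = 29 - 18
        if 34 < 9:
            break
    process(step)
    parts = step // parts
    print(u)
    return step

10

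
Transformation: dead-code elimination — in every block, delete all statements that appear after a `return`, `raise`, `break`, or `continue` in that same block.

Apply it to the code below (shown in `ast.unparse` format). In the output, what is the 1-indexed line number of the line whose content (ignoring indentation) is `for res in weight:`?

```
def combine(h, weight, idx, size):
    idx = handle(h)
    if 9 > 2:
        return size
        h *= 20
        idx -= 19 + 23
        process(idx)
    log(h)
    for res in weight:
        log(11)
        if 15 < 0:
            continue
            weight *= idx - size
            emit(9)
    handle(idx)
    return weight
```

6

Transformed code:
def combine(h, weight, idx, size):
    idx = handle(h)
    if 9 > 2:
        return size
    log(h)
    for res in weight:
        log(11)
        if 15 < 0:
            continue
    handle(idx)
    return weight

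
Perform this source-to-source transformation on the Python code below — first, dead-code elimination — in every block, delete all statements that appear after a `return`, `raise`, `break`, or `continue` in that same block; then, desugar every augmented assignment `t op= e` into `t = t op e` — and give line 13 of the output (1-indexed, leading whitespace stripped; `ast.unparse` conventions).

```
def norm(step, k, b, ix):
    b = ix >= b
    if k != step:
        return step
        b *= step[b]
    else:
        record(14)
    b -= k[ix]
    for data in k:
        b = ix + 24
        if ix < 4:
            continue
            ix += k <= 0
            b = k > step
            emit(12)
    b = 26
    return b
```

Transformed code:
def norm(step, k, b, ix):
    b = ix >= b
    if k != step:
        return step
    else:
        record(14)
    b = b - k[ix]
    for data in k:
        b = ix + 24
        if ix < 4:
            continue
    b = 26
    return b

return b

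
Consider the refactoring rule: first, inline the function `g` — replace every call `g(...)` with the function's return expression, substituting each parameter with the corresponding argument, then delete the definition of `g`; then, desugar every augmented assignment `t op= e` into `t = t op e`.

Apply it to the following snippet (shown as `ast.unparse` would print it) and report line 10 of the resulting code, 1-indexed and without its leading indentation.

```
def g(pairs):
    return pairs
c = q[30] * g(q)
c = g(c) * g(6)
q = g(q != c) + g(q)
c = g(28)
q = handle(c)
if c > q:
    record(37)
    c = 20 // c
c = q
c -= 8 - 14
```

c = c - (8 - 14)

Transformed code:
c = q[30] * q
c = c * 6
q = (q != c) + q
c = 28
q = handle(c)
if c > q:
    record(37)
    c = 20 // c
c = q
c = c - (8 - 14)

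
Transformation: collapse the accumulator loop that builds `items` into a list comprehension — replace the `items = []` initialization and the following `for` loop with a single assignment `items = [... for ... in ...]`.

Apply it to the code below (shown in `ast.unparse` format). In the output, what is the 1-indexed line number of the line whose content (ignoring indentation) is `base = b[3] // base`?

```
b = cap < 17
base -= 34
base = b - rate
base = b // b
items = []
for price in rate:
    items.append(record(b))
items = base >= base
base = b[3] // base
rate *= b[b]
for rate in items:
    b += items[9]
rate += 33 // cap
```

Transformed code:
b = cap < 17
base -= 34
base = b - rate
base = b // b
items = [record(b) for price in rate]
items = base >= base
base = b[3] // base
rate *= b[b]
for rate in items:
    b += items[9]
rate += 33 // cap

7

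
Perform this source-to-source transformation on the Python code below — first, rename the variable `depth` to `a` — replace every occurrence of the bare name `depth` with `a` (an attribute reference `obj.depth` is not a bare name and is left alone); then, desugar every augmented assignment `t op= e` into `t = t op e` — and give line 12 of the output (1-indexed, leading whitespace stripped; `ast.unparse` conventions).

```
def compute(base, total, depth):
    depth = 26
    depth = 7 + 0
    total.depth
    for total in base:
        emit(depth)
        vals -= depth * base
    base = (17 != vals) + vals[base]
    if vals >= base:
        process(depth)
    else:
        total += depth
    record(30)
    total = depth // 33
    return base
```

Transformed code:
def compute(base, total, a):
    a = 26
    a = 7 + 0
    total.depth
    for total in base:
        emit(a)
        vals = vals - a * base
    base = (17 != vals) + vals[base]
    if vals >= base:
        process(a)
    else:
        total = total + a
    record(30)
    total = a // 33
    return base

total = total + a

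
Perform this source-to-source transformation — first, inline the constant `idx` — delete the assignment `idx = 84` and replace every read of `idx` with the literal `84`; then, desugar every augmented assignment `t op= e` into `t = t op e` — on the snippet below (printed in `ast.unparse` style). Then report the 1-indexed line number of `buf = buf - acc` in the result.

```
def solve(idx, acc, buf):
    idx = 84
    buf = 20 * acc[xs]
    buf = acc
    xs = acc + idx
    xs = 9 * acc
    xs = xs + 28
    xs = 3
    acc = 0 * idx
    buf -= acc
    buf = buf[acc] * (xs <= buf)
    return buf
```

Transformed code:
def solve(idx, acc, buf):
    buf = 20 * acc[xs]
    buf = acc
    xs = acc + 84
    xs = 9 * acc
    xs = xs + 28
    xs = 3
    acc = 0 * 84
    buf = buf - acc
    buf = buf[acc] * (xs <= buf)
    return buf

9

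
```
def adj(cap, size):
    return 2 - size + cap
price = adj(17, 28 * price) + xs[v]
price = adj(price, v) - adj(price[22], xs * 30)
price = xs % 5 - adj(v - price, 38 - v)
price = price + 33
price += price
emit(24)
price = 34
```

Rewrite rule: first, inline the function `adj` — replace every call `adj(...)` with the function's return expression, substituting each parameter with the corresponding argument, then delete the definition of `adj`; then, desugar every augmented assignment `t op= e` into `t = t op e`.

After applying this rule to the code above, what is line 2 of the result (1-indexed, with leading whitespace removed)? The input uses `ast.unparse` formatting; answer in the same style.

Transformed code:
price = 2 - 28 * price + 17 + xs[v]
price = 2 - v + price - (2 - xs * 30 + price[22])
price = xs % 5 - (2 - (38 - v) + (v - price))
price = price + 33
price = price + price
emit(24)
price = 34

price = 2 - v + price - (2 - xs * 30 + price[22])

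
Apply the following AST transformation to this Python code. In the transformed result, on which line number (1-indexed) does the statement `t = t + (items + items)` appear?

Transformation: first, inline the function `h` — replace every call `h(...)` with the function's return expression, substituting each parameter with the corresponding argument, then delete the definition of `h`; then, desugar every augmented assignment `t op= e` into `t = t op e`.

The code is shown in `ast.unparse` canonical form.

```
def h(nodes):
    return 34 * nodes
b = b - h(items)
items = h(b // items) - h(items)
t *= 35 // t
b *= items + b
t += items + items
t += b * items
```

Transformed code:
b = b - 34 * items
items = 34 * (b // items) - 34 * items
t = t * (35 // t)
b = b * (items + b)
t = t + (items + items)
t = t + b * items

5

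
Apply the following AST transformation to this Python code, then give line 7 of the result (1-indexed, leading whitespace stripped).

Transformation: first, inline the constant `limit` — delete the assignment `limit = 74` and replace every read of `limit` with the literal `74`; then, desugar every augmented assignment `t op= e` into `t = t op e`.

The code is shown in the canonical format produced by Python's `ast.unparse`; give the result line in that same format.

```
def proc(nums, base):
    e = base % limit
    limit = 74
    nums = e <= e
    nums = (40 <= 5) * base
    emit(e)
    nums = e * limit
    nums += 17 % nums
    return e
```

nums = nums + 17 % nums

Transformed code:
def proc(nums, base):
    e = base % 74
    nums = e <= e
    nums = (40 <= 5) * base
    emit(e)
    nums = e * 74
    nums = nums + 17 % nums
    return e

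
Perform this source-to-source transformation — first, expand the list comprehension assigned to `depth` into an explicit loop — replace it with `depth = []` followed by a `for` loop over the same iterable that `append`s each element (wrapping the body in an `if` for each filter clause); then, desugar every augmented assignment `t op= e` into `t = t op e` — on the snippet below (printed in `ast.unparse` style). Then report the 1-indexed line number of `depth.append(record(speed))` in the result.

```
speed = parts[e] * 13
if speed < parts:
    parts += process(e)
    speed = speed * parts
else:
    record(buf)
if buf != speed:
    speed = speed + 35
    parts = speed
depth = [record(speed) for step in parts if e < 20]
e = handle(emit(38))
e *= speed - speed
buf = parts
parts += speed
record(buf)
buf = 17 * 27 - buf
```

13

Transformed code:
speed = parts[e] * 13
if speed < parts:
    parts = parts + process(e)
    speed = speed * parts
else:
    record(buf)
if buf != speed:
    speed = speed + 35
    parts = speed
depth = []
for step in parts:
    if e < 20:
        depth.append(record(speed))
e = handle(emit(38))
e = e * (speed - speed)
buf = parts
parts = parts + speed
record(buf)
buf = 17 * 27 - buf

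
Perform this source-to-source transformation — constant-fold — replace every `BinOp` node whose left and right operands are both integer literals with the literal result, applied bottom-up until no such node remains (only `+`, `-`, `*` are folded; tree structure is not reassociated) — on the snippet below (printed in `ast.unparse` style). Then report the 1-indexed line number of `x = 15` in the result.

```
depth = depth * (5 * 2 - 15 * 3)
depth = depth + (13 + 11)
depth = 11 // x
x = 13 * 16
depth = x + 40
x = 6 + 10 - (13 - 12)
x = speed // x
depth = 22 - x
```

6

Transformed code:
depth = depth * -35
depth = depth + 24
depth = 11 // x
x = 208
depth = x + 40
x = 15
x = speed // x
depth = 22 - x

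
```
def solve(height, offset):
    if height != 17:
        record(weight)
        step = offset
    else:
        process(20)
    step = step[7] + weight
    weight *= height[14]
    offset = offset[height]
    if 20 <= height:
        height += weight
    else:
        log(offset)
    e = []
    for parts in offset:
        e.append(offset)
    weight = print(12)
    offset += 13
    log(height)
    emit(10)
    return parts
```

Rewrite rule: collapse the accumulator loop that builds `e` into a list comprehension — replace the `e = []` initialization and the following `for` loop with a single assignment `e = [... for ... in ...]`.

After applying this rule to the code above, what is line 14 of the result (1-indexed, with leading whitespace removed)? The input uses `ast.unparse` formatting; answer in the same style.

e = [offset for parts in offset]

Transformed code:
def solve(height, offset):
    if height != 17:
        record(weight)
        step = offset
    else:
        process(20)
    step = step[7] + weight
    weight *= height[14]
    offset = offset[height]
    if 20 <= height:
        height += weight
    else:
        log(offset)
    e = [offset for parts in offset]
    weight = print(12)
    offset += 13
    log(height)
    emit(10)
    return parts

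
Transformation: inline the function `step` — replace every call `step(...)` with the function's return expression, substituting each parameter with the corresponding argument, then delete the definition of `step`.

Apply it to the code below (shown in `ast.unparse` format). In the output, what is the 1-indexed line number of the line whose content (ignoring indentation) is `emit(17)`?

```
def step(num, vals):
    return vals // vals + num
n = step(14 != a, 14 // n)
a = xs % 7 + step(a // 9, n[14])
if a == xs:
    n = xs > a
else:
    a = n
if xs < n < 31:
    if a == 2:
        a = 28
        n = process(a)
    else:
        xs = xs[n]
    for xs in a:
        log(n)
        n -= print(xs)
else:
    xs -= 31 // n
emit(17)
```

Transformed code:
n = 14 // n // (14 // n) + (14 != a)
a = xs % 7 + (n[14] // n[14] + a // 9)
if a == xs:
    n = xs > a
else:
    a = n
if xs < n < 31:
    if a == 2:
        a = 28
        n = process(a)
    else:
        xs = xs[n]
    for xs in a:
        log(n)
        n -= print(xs)
else:
    xs -= 31 // n
emit(17)

18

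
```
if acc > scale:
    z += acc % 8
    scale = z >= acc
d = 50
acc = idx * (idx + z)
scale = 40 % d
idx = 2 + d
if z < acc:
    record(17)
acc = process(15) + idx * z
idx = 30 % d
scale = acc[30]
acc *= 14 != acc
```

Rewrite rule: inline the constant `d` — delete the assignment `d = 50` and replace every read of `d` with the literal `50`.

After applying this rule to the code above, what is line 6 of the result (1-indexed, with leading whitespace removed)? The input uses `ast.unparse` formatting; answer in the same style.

idx = 2 + 50

Transformed code:
if acc > scale:
    z += acc % 8
    scale = z >= acc
acc = idx * (idx + z)
scale = 40 % 50
idx = 2 + 50
if z < acc:
    record(17)
acc = process(15) + idx * z
idx = 30 % 50
scale = acc[30]
acc *= 14 != acc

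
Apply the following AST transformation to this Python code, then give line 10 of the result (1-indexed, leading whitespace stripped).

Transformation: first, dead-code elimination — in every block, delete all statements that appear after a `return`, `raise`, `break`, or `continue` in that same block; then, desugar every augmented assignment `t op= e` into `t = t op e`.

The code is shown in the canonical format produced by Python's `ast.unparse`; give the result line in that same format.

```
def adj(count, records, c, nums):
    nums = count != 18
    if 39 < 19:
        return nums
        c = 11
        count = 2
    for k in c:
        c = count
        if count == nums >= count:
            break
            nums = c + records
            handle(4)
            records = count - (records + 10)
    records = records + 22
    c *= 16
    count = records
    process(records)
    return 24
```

c = c * 16

Transformed code:
def adj(count, records, c, nums):
    nums = count != 18
    if 39 < 19:
        return nums
    for k in c:
        c = count
        if count == nums >= count:
            break
    records = records + 22
    c = c * 16
    count = records
    process(records)
    return 24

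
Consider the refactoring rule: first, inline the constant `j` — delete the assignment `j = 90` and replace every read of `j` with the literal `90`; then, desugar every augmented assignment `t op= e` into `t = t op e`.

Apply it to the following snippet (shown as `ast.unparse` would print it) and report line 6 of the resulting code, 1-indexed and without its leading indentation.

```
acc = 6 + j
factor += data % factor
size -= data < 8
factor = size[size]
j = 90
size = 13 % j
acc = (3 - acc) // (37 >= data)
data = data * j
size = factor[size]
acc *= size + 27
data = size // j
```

Transformed code:
acc = 6 + 90
factor = factor + data % factor
size = size - (data < 8)
factor = size[size]
size = 13 % 90
acc = (3 - acc) // (37 >= data)
data = data * 90
size = factor[size]
acc = acc * (size + 27)
data = size // 90

acc = (3 - acc) // (37 >= data)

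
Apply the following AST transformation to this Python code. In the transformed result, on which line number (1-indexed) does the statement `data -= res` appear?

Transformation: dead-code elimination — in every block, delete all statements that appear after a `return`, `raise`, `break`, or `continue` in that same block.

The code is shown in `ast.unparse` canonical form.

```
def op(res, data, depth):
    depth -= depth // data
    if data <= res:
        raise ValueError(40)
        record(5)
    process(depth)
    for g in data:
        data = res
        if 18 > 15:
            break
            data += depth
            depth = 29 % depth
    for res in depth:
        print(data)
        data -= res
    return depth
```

12

Transformed code:
def op(res, data, depth):
    depth -= depth // data
    if data <= res:
        raise ValueError(40)
    process(depth)
    for g in data:
        data = res
        if 18 > 15:
            break
    for res in depth:
        print(data)
        data -= res
    return depth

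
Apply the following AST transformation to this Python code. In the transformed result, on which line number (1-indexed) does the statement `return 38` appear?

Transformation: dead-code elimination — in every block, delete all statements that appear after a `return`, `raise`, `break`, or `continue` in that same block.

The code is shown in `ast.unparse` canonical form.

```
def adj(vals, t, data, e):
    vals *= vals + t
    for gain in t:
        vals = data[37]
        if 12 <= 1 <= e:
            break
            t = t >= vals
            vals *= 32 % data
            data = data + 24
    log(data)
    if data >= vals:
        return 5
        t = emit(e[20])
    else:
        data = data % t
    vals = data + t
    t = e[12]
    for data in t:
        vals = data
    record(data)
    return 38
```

17

Transformed code:
def adj(vals, t, data, e):
    vals *= vals + t
    for gain in t:
        vals = data[37]
        if 12 <= 1 <= e:
            break
    log(data)
    if data >= vals:
        return 5
    else:
        data = data % t
    vals = data + t
    t = e[12]
    for data in t:
        vals = data
    record(data)
    return 38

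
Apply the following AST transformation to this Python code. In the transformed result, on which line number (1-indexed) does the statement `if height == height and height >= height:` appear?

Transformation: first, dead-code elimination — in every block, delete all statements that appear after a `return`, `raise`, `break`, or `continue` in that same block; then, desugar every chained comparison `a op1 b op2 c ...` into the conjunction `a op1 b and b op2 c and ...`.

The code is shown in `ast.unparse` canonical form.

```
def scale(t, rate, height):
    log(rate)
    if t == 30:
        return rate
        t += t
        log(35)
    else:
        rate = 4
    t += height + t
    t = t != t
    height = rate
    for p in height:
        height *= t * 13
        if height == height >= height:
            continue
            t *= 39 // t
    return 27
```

12

Transformed code:
def scale(t, rate, height):
    log(rate)
    if t == 30:
        return rate
    else:
        rate = 4
    t += height + t
    t = t != t
    height = rate
    for p in height:
        height *= t * 13
        if height == height and height >= height:
            continue
    return 27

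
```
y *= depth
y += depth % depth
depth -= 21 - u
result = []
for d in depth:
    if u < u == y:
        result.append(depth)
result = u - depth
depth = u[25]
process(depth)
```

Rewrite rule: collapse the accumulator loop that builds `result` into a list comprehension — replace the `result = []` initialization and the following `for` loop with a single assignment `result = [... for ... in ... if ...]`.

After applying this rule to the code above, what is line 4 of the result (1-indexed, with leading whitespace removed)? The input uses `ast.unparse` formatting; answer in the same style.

Transformed code:
y *= depth
y += depth % depth
depth -= 21 - u
result = [depth for d in depth if u < u == y]
result = u - depth
depth = u[25]
process(depth)

result = [depth for d in depth if u < u == y]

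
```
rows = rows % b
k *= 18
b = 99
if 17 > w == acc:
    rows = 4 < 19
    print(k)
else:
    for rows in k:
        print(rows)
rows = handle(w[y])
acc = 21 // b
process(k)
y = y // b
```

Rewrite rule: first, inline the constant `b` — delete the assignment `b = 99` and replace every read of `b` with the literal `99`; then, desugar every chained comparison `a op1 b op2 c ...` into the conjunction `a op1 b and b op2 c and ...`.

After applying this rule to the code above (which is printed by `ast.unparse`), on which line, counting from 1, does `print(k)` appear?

5

Transformed code:
rows = rows % 99
k *= 18
if 17 > w and w == acc:
    rows = 4 < 19
    print(k)
else:
    for rows in k:
        print(rows)
rows = handle(w[y])
acc = 21 // 99
process(k)
y = y // 99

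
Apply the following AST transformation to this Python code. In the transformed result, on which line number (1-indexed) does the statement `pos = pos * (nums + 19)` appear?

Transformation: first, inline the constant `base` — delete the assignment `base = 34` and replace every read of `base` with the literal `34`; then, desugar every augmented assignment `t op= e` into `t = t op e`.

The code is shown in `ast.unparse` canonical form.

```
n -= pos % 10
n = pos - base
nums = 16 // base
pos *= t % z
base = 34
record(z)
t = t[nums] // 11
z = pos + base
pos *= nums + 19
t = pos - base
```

8

Transformed code:
n = n - pos % 10
n = pos - 34
nums = 16 // 34
pos = pos * (t % z)
record(z)
t = t[nums] // 11
z = pos + 34
pos = pos * (nums + 19)
t = pos - 34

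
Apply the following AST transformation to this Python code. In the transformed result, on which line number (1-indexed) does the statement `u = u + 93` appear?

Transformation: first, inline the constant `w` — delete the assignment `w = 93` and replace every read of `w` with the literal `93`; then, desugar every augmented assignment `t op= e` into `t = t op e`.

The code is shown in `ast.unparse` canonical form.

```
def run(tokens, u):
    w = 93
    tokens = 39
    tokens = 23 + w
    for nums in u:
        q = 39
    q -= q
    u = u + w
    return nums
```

Transformed code:
def run(tokens, u):
    tokens = 39
    tokens = 23 + 93
    for nums in u:
        q = 39
    q = q - q
    u = u + 93
    return nums

7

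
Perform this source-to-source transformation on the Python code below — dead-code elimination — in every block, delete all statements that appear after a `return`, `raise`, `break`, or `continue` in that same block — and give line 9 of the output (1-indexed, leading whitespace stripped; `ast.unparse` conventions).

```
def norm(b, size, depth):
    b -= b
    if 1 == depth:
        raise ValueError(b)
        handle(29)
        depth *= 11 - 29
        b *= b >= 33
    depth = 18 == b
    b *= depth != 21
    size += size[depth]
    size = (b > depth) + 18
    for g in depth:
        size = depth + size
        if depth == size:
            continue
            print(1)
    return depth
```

for g in depth:

Transformed code:
def norm(b, size, depth):
    b -= b
    if 1 == depth:
        raise ValueError(b)
    depth = 18 == b
    b *= depth != 21
    size += size[depth]
    size = (b > depth) + 18
    for g in depth:
        size = depth + size
        if depth == size:
            continue
    return depth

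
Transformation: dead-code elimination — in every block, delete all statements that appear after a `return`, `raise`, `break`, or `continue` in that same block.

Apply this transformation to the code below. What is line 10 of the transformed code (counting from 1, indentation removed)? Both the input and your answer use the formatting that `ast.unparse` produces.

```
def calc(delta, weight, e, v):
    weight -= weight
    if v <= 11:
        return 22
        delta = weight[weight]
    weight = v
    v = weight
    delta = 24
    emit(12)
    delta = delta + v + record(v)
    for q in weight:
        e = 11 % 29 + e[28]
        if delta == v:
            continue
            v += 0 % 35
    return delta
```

for q in weight:

Transformed code:
def calc(delta, weight, e, v):
    weight -= weight
    if v <= 11:
        return 22
    weight = v
    v = weight
    delta = 24
    emit(12)
    delta = delta + v + record(v)
    for q in weight:
        e = 11 % 29 + e[28]
        if delta == v:
            continue
    return delta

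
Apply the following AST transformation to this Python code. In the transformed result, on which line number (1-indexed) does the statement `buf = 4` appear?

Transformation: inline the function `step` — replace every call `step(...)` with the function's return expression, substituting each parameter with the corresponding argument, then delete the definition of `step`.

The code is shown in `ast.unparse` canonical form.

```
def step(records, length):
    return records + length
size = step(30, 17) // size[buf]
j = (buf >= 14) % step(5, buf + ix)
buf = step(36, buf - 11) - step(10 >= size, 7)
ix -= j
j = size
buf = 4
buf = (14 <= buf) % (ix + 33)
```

Transformed code:
size = (30 + 17) // size[buf]
j = (buf >= 14) % (5 + (buf + ix))
buf = 36 + (buf - 11) - ((10 >= size) + 7)
ix -= j
j = size
buf = 4
buf = (14 <= buf) % (ix + 33)

6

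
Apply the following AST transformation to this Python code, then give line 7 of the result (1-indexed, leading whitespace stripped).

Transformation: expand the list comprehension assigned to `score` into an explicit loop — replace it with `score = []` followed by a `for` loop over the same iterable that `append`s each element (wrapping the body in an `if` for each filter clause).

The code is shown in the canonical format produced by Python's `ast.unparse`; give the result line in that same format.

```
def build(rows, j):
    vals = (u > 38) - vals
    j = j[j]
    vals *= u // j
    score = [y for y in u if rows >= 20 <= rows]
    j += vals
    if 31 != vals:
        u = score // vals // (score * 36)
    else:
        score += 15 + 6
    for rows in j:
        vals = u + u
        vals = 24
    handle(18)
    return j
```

if rows >= 20 <= rows:

Transformed code:
def build(rows, j):
    vals = (u > 38) - vals
    j = j[j]
    vals *= u // j
    score = []
    for y in u:
        if rows >= 20 <= rows:
            score.append(y)
    j += vals
    if 31 != vals:
        u = score // vals // (score * 36)
    else:
        score += 15 + 6
    for rows in j:
        vals = u + u
        vals = 24
    handle(18)
    return j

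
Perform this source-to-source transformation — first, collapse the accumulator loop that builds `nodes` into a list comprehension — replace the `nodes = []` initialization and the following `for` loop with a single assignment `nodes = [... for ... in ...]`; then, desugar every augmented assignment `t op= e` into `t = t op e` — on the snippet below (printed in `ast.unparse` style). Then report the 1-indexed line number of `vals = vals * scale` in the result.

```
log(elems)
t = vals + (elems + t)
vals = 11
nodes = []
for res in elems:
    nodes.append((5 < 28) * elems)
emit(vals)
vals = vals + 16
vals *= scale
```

Transformed code:
log(elems)
t = vals + (elems + t)
vals = 11
nodes = [(5 < 28) * elems for res in elems]
emit(vals)
vals = vals + 16
vals = vals * scale

7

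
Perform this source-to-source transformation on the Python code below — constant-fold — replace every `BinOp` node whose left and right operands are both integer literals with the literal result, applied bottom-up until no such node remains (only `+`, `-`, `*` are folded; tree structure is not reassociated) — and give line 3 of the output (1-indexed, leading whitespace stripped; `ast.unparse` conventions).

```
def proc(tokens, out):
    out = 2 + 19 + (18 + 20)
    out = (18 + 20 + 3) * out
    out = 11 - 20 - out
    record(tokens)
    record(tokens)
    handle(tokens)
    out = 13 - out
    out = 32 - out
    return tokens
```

Transformed code:
def proc(tokens, out):
    out = 59
    out = 41 * out
    out = -9 - out
    record(tokens)
    record(tokens)
    handle(tokens)
    out = 13 - out
    out = 32 - out
    return tokens

out = 41 * out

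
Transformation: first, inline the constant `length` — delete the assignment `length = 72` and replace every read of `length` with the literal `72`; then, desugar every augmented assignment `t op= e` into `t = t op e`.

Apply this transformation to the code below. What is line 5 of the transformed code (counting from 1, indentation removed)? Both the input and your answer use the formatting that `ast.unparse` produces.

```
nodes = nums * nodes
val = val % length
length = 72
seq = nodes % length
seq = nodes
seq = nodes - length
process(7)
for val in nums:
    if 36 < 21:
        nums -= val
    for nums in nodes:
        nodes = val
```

seq = nodes - 72

Transformed code:
nodes = nums * nodes
val = val % 72
seq = nodes % 72
seq = nodes
seq = nodes - 72
process(7)
for val in nums:
    if 36 < 21:
        nums = nums - val
    for nums in nodes:
        nodes = val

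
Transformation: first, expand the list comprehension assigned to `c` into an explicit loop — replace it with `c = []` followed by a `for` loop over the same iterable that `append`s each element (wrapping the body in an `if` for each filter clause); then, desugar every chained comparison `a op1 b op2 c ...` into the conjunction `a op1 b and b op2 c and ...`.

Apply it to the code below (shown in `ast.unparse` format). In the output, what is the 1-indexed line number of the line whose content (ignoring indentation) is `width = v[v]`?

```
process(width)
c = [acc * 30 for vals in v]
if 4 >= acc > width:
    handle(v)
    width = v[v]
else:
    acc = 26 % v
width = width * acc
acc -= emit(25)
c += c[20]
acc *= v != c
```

Transformed code:
process(width)
c = []
for vals in v:
    c.append(acc * 30)
if 4 >= acc and acc > width:
    handle(v)
    width = v[v]
else:
    acc = 26 % v
width = width * acc
acc -= emit(25)
c += c[20]
acc *= v != c

7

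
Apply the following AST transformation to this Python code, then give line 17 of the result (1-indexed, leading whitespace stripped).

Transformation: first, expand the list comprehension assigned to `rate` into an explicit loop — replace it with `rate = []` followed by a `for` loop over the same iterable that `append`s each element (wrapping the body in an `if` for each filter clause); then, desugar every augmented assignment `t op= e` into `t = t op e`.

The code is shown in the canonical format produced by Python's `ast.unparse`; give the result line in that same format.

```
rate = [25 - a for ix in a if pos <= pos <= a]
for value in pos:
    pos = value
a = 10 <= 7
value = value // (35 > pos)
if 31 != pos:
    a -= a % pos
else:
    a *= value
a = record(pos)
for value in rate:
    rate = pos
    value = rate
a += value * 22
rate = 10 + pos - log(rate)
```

a = a + value * 22

Transformed code:
rate = []
for ix in a:
    if pos <= pos <= a:
        rate.append(25 - a)
for value in pos:
    pos = value
a = 10 <= 7
value = value // (35 > pos)
if 31 != pos:
    a = a - a % pos
else:
    a = a * value
a = record(pos)
for value in rate:
    rate = pos
    value = rate
a = a + value * 22
rate = 10 + pos - log(rate)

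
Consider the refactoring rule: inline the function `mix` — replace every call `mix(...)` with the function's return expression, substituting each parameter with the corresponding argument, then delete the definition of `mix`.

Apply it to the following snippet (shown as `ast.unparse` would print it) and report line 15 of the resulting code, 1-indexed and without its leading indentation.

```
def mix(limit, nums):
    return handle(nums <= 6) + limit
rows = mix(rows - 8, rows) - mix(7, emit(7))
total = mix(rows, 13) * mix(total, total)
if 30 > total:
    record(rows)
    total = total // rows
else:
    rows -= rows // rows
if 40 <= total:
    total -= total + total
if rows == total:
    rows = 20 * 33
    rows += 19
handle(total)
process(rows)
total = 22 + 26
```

total = 22 + 26

Transformed code:
rows = handle(rows <= 6) + (rows - 8) - (handle(emit(7) <= 6) + 7)
total = (handle(13 <= 6) + rows) * (handle(total <= 6) + total)
if 30 > total:
    record(rows)
    total = total // rows
else:
    rows -= rows // rows
if 40 <= total:
    total -= total + total
if rows == total:
    rows = 20 * 33
    rows += 19
handle(total)
process(rows)
total = 22 + 26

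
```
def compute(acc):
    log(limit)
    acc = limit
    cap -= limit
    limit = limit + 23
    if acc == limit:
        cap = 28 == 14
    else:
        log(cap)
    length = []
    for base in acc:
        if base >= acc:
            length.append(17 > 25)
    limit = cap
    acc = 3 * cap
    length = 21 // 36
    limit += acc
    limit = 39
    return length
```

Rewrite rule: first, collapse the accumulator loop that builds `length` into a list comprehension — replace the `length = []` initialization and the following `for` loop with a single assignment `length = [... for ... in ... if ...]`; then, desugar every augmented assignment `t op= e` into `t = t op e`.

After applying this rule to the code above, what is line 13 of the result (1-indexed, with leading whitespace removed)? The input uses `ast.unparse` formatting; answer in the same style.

length = 21 // 36

Transformed code:
def compute(acc):
    log(limit)
    acc = limit
    cap = cap - limit
    limit = limit + 23
    if acc == limit:
        cap = 28 == 14
    else:
        log(cap)
    length = [17 > 25 for base in acc if base >= acc]
    limit = cap
    acc = 3 * cap
    length = 21 // 36
    limit = limit + acc
    limit = 39
    return length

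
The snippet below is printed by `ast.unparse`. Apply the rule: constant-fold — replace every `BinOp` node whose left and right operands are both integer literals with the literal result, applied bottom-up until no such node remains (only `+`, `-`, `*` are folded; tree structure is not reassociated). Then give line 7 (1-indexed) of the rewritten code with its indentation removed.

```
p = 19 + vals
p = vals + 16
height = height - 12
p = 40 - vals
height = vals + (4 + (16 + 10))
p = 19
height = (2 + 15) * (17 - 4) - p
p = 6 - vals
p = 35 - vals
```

Transformed code:
p = 19 + vals
p = vals + 16
height = height - 12
p = 40 - vals
height = vals + 30
p = 19
height = 221 - p
p = 6 - vals
p = 35 - vals

height = 221 - p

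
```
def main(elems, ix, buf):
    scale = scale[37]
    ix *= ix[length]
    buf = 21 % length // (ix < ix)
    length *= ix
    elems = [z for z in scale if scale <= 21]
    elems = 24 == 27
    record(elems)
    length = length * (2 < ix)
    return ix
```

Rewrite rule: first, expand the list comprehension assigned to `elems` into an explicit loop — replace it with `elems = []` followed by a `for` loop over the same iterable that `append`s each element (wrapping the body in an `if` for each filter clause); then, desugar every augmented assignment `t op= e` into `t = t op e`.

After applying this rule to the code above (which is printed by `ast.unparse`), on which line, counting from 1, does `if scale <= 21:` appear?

Transformed code:
def main(elems, ix, buf):
    scale = scale[37]
    ix = ix * ix[length]
    buf = 21 % length // (ix < ix)
    length = length * ix
    elems = []
    for z in scale:
        if scale <= 21:
            elems.append(z)
    elems = 24 == 27
    record(elems)
    length = length * (2 < ix)
    return ix

8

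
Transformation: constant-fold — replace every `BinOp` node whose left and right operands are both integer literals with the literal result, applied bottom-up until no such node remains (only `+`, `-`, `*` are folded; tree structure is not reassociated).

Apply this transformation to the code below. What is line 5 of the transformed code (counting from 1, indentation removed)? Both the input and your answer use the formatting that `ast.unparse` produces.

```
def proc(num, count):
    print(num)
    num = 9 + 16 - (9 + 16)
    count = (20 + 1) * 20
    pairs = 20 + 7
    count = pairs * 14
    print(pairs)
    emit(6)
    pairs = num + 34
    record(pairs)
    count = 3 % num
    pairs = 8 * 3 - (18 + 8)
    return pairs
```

pairs = 27

Transformed code:
def proc(num, count):
    print(num)
    num = 0
    count = 420
    pairs = 27
    count = pairs * 14
    print(pairs)
    emit(6)
    pairs = num + 34
    record(pairs)
    count = 3 % num
    pairs = -2
    return pairs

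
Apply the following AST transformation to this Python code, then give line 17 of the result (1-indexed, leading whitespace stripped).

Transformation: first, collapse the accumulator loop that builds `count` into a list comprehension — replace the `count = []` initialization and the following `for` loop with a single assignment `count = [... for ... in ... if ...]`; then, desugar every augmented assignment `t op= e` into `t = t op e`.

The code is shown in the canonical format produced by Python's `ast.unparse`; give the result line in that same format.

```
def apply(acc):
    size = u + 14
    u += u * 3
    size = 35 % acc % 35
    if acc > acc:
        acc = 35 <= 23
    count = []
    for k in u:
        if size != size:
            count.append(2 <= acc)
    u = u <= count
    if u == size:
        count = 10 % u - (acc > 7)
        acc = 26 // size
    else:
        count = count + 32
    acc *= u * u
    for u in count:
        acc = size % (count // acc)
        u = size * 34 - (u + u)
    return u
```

Transformed code:
def apply(acc):
    size = u + 14
    u = u + u * 3
    size = 35 % acc % 35
    if acc > acc:
        acc = 35 <= 23
    count = [2 <= acc for k in u if size != size]
    u = u <= count
    if u == size:
        count = 10 % u - (acc > 7)
        acc = 26 // size
    else:
        count = count + 32
    acc = acc * (u * u)
    for u in count:
        acc = size % (count // acc)
        u = size * 34 - (u + u)
    return u

u = size * 34 - (u + u)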